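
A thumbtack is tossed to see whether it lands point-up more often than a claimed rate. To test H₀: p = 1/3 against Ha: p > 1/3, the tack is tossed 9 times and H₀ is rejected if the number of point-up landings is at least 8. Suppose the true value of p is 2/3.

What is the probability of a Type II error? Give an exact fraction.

A Type II error is failing to reject when Ha holds: with p = 2/3, β = P(Y ≤ 7).
Adding the binomial probabilities P(Y=0)+…+P(Y=7) at p = 2/3 gives 16867/19683.

16867/19683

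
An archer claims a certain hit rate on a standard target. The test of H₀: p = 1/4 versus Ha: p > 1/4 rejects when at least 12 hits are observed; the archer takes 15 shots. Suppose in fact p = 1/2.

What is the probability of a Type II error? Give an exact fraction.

Under the alternative p = 1/2, Y ~ Binomial(15, 1/2); β is the probability the test does not reject, P(Y < 12).
Adding the binomial probabilities P(Y=0)+…+P(Y=11) at p = 1/2 gives 503/512.

503/512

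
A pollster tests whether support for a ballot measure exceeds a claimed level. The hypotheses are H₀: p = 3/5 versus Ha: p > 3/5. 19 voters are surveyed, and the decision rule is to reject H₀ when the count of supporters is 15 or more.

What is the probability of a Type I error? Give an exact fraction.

265555221849/3814697265625

α = P(reject H₀ | H₀ true) = P(K ≥ 15 | p = 3/5), with K ~ Binomial(19, 3/5).
Summing C(19,j)(3/5)^j(2/5)^{19−j} for j = 15,…,19 gives 265555221849/3814697265625.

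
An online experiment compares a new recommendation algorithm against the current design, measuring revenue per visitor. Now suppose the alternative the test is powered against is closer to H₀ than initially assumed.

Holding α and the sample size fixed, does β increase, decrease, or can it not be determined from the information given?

It increases.

When the true parameter is near the null value, the test has a harder time distinguishing Ha from H₀.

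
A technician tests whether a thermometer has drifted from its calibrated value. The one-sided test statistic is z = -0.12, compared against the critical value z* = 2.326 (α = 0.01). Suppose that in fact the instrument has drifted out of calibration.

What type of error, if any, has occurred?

Type II error

The conventional null hypothesis is that the instrument is correctly calibrated.
Since z = -0.12 ≤ z* = 2.326, H₀ is not rejected.
H₀ is false (actually the instrument has drifted out of calibration).
Failing to reject a false H₀ is a Type II error.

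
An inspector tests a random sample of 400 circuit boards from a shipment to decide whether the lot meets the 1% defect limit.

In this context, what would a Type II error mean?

A Type II error would mean concluding that the lot's defect rate is 1% (within specification) (or at least failing to establish that the lot's defect rate exceeds 1%) when in fact the lot's defect rate exceeds 1%.

With the conventional null hypothesis that the lot's defect rate is 1% (within specification):
A Type II error is failing to reject H₀ when H₀ is false.
Here that means accepting the lot and shipping it when actually the lot's defect rate exceeds 1%.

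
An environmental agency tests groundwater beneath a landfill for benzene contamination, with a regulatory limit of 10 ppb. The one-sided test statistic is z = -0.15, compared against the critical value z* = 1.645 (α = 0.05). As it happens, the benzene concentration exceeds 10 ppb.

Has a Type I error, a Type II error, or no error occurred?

Type II error

The conventional null hypothesis is that the benzene concentration is at or below 10 ppb (safe).
Since z = -0.15 ≤ z* = 1.645, H₀ is not rejected.
H₀ is false (actually the benzene concentration exceeds 10 ppb).
Failing to reject a false H₀ is a Type II error.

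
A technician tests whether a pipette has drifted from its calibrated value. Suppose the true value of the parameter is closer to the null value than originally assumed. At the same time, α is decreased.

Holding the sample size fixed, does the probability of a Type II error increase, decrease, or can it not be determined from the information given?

It increases.

When the true parameter is near the null value, the test has a harder time distinguishing Ha from H₀. A smaller α moves the rejection region further into the tail. With the alternative true, more outcomes now fall outside the rejection region, so failing to reject becomes more likely. Both changes push β in the same direction.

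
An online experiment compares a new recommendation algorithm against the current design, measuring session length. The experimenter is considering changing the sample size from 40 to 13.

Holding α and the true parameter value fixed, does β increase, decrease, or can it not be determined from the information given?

It increases.

With less data the test statistic is noisier; under Ha, more outcomes land inside the acceptance region.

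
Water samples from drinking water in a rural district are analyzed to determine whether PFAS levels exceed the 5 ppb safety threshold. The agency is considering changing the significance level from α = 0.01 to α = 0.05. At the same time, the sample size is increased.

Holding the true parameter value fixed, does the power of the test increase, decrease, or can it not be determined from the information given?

It increases.

A larger α widens the rejection region, so when the alternative is true more outcomes lead to rejection — failing to reject becomes less likely. A larger sample reduces the standard error, pulling the sampling distribution under Ha further from the non-rejection region. Both changes push β in the same direction.
Since power = 1 − β and β decreases, power increases.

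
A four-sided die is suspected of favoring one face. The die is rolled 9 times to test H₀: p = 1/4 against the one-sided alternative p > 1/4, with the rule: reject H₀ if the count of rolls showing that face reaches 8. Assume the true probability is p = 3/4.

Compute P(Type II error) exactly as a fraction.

45853/65536

Under the alternative p = 3/4, S ~ Binomial(9, 3/4); β is the probability the test does not reject, P(S < 8).
Equivalently, β = 1 − P(S ≥ 8) = 45853/65536.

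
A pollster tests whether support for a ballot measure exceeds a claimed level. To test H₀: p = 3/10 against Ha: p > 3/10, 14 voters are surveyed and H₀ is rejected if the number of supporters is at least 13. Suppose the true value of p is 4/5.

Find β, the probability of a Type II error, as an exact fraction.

4895556073/6103515625

Under the alternative p = 4/5, X ~ Binomial(14, 4/5); β is the probability the test does not reject, P(X < 13).
Adding the binomial probabilities P(X=0)+…+P(X=12) at p = 4/5 gives 4895556073/6103515625.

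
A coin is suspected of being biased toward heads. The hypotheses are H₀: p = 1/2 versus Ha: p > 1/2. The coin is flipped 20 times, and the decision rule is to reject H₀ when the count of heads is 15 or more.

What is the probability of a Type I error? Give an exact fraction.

5425/262144

α = P(reject H₀ | H₀ true) = P(S ≥ 15 | p = 1/2), with S ~ Binomial(20, 1/2).
P(S ≥ 15) = [C(20,15) + C(20,16) + C(20,17) + C(20,18) + C(20,19) + C(20,20)] / 2^20 = (15504 + 4845 + 1140 + 190 + 20 + 1) / 1048576 = 21700/1048576 = 5425/262144.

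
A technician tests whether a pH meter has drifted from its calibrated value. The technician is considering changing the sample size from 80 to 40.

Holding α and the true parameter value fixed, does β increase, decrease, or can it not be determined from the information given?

With less data the test statistic is noisier; under Ha, more outcomes land inside the acceptance region.

It increases.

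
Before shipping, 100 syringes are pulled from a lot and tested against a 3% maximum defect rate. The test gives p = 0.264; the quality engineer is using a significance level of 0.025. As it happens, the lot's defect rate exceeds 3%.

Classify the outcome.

The conventional null hypothesis is that the lot's defect rate is 3% (within specification).
Since p = 0.264 ≥ α = 0.025, H₀ is not rejected.
H₀ is false (actually the lot's defect rate exceeds 3%).
Failing to reject a false H₀ is a Type II error.

Type II error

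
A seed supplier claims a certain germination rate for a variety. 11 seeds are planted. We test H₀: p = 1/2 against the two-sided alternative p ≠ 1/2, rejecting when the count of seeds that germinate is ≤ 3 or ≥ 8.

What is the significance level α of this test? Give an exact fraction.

The significance level is the null-hypothesis probability of the rejection region {≤3} ∪ {≥8}.
By symmetry, α = 2·P(X ≤ 3) = 2·(1 + 11 + 55 + 165)/2048 = 464/2048 = 29/128.

29/128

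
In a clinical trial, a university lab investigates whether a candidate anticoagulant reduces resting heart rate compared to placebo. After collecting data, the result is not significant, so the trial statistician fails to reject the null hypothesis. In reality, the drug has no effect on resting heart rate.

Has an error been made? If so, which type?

The conventional null hypothesis here is that the drug has no effect on resting heart rate.
The test retained a true H₀ — the decision matches the true state.

No error — this is a correct decision.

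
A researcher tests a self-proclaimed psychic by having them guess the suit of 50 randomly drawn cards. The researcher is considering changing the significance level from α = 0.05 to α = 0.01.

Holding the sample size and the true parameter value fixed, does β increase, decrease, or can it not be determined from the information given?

It increases.

Tightening α shrinks the rejection region. When Ha holds, fewer sample outcomes clear the stricter threshold, so more fall in the acceptance region.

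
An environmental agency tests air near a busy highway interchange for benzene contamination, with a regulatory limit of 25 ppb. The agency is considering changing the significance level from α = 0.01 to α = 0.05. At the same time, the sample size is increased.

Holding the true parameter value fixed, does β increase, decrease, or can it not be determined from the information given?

It decreases.

With a larger α the critical value moves toward the center, so more of the Ha sampling distribution lies in the rejection region. Increasing n separates the H₀ and Ha sampling distributions, so under Ha fewer outcomes land in the acceptance region. Both changes push β in the same direction.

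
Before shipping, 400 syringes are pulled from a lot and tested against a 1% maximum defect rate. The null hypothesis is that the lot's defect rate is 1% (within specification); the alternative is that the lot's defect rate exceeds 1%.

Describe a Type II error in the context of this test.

A Type II error is failing to reject H₀ when H₀ is false.
Here that means accepting the lot and shipping it when actually the lot's defect rate exceeds 1%.

A Type II error would mean concluding that the lot's defect rate is 1% (within specification) (or at least failing to establish that the lot's defect rate exceeds 1%) when in fact the lot's defect rate exceeds 1%.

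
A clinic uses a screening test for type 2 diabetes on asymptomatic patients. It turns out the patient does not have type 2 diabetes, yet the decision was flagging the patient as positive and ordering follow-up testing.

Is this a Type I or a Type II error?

Type I error

The null hypothesis here is that the patient does not have type 2 diabetes.
'Flagging the patient as positive and ordering follow-up testing' corresponds to rejecting H₀.
H₀ was rejected but H₀ is true — a Type I error (false positive).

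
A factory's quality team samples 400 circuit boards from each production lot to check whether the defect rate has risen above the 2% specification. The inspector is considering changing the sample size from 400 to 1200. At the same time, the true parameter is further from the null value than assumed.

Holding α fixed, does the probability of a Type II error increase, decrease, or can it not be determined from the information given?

A larger sample reduces the standard error, pulling the sampling distribution under Ha further from the non-rejection region. A bigger departure from H₀ is easier for the test to detect, so it fails to reject less often. Both changes push β in the same direction.

It decreases.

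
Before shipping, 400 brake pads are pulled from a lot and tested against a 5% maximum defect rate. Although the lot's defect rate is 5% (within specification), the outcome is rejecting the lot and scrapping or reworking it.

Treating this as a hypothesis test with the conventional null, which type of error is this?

Type I error

The null hypothesis here is that the lot's defect rate is 5% (within specification).
'Rejecting the lot and scrapping or reworking it' corresponds to rejecting H₀.
H₀ was rejected but H₀ is true — a Type I error (false positive).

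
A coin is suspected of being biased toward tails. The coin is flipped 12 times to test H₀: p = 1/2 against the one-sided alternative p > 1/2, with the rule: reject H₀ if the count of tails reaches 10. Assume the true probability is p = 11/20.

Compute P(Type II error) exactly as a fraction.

A Type II error is failing to reject when Ha holds: with p = 11/20, β = P(Y ≤ 9).
Equivalently, β = 1 − P(Y ≥ 10) = 784677287856069/819200000000000.

784677287856069/819200000000000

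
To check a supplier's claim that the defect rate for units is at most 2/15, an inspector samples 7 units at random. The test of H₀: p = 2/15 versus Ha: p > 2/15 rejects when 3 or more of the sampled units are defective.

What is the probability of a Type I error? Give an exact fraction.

623128/11390625

α = P(reject H₀ | H₀ true) = P(Y ≥ 3 | p = 2/15), Y ~ Binomial(7, 2/15).
Computing the lower-tail complement: 1 − 10767497/11390625 = 623128/11390625.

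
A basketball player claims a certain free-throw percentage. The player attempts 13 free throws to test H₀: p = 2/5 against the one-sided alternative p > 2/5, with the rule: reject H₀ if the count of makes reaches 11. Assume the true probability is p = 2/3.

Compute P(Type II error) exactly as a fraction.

A Type II error is failing to reject when Ha holds: with p = 2/3, β = P(S ≤ 10).
Equivalently, β = 1 − P(S ≥ 11) = 50857/59049.

50857/59049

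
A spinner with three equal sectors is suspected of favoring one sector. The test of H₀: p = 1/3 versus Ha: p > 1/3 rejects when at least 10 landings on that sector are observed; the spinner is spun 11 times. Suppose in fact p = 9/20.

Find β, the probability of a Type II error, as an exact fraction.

A Type II error is failing to reject when Ha holds: with p = 9/20, β = P(S ≤ 9).
Adding the binomial probabilities P(S=0)+…+P(S=9) at p = 9/20 gives 20434671802787/20480000000000.

20434671802787/20480000000000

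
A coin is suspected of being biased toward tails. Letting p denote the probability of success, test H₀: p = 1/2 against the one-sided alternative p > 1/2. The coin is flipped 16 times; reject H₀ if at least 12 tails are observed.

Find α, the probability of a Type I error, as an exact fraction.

2517/65536

α = P(reject H₀ | H₀ true) = P(K ≥ 12 | p = 1/2), with K ~ Binomial(16, 1/2).
That's C(16,12) + C(16,13) + C(16,14) + C(16,15) + C(16,16) over 2^16, i.e. (1820 + 560 + 120 + 16 + 1)/65536 = 2517/65536.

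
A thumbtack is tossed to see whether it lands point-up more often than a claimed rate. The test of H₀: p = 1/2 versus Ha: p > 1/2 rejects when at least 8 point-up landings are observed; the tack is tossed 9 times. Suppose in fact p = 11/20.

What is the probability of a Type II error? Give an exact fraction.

123069745737/128000000000

β = P(fail to reject H₀ | Ha true) = P(S ≤ 7 | p = 11/20), S ~ Binomial(9, 11/20).
Adding the binomial probabilities P(S=0)+…+P(S=7) at p = 11/20 gives 123069745737/128000000000.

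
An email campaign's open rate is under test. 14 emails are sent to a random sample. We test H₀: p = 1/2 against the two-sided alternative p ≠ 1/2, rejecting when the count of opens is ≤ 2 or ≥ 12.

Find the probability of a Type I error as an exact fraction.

53/4096

The significance level is the null-hypothesis probability of the rejection region {≤2} ∪ {≥12}.
The two tails are symmetric, so α = 2·(1 + 14 + 91)/2^14 = 212/16384 = 53/4096.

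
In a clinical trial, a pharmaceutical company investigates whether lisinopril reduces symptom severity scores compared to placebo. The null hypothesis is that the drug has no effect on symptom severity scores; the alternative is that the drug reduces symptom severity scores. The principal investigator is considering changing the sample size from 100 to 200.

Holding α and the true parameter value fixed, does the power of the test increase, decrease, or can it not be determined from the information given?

It increases.

More data shrinks sampling variability; the test statistic under Ha concentrates further from the null value, making rejection more likely.
Since power = 1 − β and β decreases, power increases.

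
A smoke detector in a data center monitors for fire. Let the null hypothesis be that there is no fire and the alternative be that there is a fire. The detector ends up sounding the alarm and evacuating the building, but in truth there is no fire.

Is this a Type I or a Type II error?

'Sounding the alarm and evacuating the building' corresponds to rejecting H₀.
H₀ was rejected but H₀ is true — a Type I error (false positive).

Type I error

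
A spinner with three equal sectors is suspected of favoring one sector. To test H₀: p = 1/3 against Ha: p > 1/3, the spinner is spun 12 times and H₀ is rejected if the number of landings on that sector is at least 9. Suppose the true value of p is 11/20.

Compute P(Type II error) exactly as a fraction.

Under the alternative p = 11/20, Y ~ Binomial(12, 11/20); β is the probability the test does not reject, P(Y < 9).
Summing C(12,j)·(11/20)^j·(9/20)^{12-j} for j = 0..8 gives 709043757719553/819200000000000.

709043757719553/819200000000000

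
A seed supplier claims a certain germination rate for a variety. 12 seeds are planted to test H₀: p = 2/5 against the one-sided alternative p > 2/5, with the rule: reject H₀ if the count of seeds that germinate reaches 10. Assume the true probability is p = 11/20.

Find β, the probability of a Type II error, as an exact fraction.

A Type II error is failing to reject when Ha holds: with p = 11/20, β = P(S ≤ 9).
Adding the binomial probabilities P(S=0)+…+P(S=9) at p = 11/20 gives 784677287856069/819200000000000.

784677287856069/819200000000000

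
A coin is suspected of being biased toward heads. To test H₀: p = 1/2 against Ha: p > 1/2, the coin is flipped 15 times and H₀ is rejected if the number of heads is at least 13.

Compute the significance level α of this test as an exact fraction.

α = P(reject H₀ | H₀ true) = P(S ≥ 13 | p = 1/2), with S ~ Binomial(15, 1/2).
P(S ≥ 13) = [C(15,13) + C(15,14) + C(15,15)] / 2^15 = (105 + 15 + 1) / 32768 = 121/32768.

121/32768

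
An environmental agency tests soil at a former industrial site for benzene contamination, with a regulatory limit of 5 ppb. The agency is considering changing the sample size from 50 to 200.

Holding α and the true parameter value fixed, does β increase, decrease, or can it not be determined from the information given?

Increasing n separates the H₀ and Ha sampling distributions, so under Ha fewer outcomes land in the acceptance region.

It decreases.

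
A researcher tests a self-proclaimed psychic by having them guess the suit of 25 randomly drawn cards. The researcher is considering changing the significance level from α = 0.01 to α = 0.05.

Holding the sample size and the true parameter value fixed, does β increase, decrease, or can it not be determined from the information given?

It decreases.

Relaxing α lowers the evidence threshold; under Ha, outcomes that previously fell short now trigger rejection.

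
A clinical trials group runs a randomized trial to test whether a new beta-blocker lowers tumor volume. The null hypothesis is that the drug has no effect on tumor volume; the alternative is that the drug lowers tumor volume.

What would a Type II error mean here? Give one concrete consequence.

A Type II error would mean concluding that the drug has no effect on tumor volume (or at least failing to establish that the drug lowers tumor volume) when in fact the drug lowers tumor volume. Consequence: the development investment is written off despite the drug actually working.

A Type II error is failing to reject H₀ when H₀ is false.
Here that means concluding there is insufficient evidence that the drug works when actually the drug lowers tumor volume.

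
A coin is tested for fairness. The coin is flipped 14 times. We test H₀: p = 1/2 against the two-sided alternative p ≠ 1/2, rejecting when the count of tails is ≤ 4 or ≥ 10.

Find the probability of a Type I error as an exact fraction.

1471/8192

The significance level is the null-hypothesis probability of the rejection region {≤4} ∪ {≥10}.
By symmetry, α = 2·P(X ≤ 4) = 2·(1 + 14 + 91 + 364 + 1001)/16384 = 2942/16384 = 1471/8192.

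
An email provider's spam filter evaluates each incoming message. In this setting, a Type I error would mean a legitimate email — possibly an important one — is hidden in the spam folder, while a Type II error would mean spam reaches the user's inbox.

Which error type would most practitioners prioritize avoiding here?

The Type I consequence (a legitimate email — possibly an important one — is hidden in the spam folder) is more severe than the Type II consequence (spam reaches the user's inbox).

Type I error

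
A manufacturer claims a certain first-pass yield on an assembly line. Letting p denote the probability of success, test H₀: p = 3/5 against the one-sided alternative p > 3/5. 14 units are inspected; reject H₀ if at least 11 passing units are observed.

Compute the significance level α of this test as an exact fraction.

Under H₀, K ~ Binomial(14, 3/5), and α = P(K ≥ 11).
Adding the binomial terms for j = 11 through 14 with p = 3/5 yields 758720601/6103515625.

758720601/6103515625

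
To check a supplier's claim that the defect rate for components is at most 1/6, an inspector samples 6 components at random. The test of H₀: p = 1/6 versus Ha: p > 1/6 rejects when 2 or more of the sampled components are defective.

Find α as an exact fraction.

Under H₀, Y ~ Binomial(6, 1/6); the Type I error rate is P(Y ≥ 2).
Via the complement, α = 1 − Σ_{j=0}^{1} C(6,j)(1/6)^j(5/6)^{6-j} = 12281/46656.

12281/46656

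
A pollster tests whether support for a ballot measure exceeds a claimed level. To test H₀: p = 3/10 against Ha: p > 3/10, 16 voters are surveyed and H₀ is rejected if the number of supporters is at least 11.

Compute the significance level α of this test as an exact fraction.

α = P(reject H₀ | H₀ true) = P(Y ≥ 11 | p = 3/10), with Y ~ Binomial(16, 3/10).
P(Y ≥ 11) = Σ_{j=11}^{16} C(16,j)·(3/10)^j·(7/10)^{16-j} = 15663201513957/10000000000000000.

15663201513957/10000000000000000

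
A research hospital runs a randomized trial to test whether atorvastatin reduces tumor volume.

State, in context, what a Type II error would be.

With the conventional null hypothesis that the drug has no effect on tumor volume:
A Type II error is failing to reject H₀ when H₀ is false.
Here that means concluding there is insufficient evidence that the drug works when actually the drug reduces tumor volume.

A Type II error would mean concluding that the drug has no effect on tumor volume (or at least failing to establish that the drug reduces tumor volume) when in fact the drug reduces tumor volume.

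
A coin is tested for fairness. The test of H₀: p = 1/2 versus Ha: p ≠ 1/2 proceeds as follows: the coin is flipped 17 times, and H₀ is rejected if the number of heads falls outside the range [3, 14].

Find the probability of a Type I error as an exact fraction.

77/32768

Under H₀, Y ~ Binomial(17, 1/2); α is the probability of landing in either tail, P(Y ≤ 2) + P(Y ≥ 15).
By symmetry, α = 2·P(Y ≤ 2) = 2·(1 + 17 + 136)/131072 = 308/131072 = 77/32768.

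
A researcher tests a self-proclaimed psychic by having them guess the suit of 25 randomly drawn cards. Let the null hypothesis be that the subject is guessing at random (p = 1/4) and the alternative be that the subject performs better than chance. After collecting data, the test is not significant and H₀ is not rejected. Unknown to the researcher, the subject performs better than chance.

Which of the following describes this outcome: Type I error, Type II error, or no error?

Type II error

H₀ was not rejected, but H₀ is actually false.
Failing to reject a false null hypothesis is a Type II error (false negative).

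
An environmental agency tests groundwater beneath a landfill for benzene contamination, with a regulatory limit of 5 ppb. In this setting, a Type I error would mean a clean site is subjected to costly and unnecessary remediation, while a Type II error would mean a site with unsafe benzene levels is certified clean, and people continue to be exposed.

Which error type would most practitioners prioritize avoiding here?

The Type II consequence (a site with unsafe benzene levels is certified clean, and people continue to be exposed) is more severe than the Type I consequence (a clean site is subjected to costly and unnecessary remediation).

Type II error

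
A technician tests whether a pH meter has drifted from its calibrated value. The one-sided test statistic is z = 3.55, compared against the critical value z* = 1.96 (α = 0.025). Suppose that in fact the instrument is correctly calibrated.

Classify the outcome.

Type I error

The conventional null hypothesis is that the instrument is correctly calibrated.
Since z = 3.55 > z* = 1.96, H₀ is rejected.
H₀ is true (actually the instrument is correctly calibrated).
Rejecting a true H₀ is a Type I error.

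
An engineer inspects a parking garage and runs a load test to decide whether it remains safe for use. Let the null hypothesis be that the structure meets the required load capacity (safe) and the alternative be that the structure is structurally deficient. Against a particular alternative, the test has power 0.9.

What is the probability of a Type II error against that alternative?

0.1

Power = 1 − β, so β = 1 − 0.9 = 0.1.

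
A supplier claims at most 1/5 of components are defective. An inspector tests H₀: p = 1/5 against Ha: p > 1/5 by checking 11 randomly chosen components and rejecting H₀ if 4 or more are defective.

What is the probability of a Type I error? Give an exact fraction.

12589/78125

Under H₀, S ~ Binomial(11, 1/5); the Type I error rate is P(S ≥ 4).
Computing the lower-tail complement: 1 − 65536/78125 = 12589/78125.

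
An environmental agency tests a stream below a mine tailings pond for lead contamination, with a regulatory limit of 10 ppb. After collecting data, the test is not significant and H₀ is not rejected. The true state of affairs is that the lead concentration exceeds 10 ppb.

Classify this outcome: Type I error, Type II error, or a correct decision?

Type II error

The conventional null hypothesis here is that the lead concentration is at or below 10 ppb (safe).
H₀ was not rejected, but H₀ is actually false.
Failing to reject a false null hypothesis is a Type II error (false negative).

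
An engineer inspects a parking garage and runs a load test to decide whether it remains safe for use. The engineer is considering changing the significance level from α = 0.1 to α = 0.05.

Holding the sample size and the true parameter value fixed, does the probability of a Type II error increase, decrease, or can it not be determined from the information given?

A smaller α moves the rejection region further into the tail. With the alternative true, more outcomes now fall outside the rejection region, so failing to reject becomes more likely.

It increases.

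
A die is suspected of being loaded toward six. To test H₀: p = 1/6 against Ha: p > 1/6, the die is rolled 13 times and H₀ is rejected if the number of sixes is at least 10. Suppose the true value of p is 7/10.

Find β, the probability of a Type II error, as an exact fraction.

579394354239/1000000000000

A Type II error is failing to reject when Ha holds: with p = 7/10, β = P(Y ≤ 9).
Adding the binomial probabilities P(Y=0)+…+P(Y=9) at p = 7/10 gives 579394354239/1000000000000.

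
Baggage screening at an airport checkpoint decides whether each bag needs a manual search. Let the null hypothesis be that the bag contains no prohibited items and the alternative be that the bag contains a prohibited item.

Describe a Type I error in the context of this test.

A Type I error is rejecting H₀ when H₀ is true.
Here that means flagging the bag for a manual search when actually the bag contains no prohibited items.

A Type I error would mean concluding that the bag contains a prohibited item when in fact the bag contains no prohibited items.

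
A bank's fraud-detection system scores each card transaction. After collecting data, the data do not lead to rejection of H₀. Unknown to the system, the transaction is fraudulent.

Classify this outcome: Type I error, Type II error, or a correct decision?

The conventional null hypothesis here is that the transaction is legitimate.
H₀ was not rejected, but H₀ is actually false.
Failing to reject a false null hypothesis is a Type II error (false negative).

Type II error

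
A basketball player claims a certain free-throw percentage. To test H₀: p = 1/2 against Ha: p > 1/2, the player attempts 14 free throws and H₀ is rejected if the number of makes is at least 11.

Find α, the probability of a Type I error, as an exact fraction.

235/8192

The Type I error probability is α = P(S ≥ 11) computed under H₀, where S ~ Binomial(14, 1/2).
Summing the upper tail: (364 + 91 + 14 + 1) / 2^14 = 470/16384 = 235/8192.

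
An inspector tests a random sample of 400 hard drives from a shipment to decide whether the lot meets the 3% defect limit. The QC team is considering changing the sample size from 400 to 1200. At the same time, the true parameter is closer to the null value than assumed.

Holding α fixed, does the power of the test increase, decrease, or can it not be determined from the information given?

Cannot be determined from the information given.

The first change alone would make β decrease; the second alone would make β increase. Which effect dominates depends on the magnitudes, which are not given.
Since power = 1 − β, the effect on power is likewise indeterminate.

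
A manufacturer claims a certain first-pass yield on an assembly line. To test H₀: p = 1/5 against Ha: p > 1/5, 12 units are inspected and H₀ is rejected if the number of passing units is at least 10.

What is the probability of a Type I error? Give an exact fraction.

Under H₀, S ~ Binomial(12, 1/5), and α = P(S ≥ 10).
P(S ≥ 10) = Σ_{j=10}^{12} C(12,j)·(1/5)^j·(4/5)^{12-j} = 221/48828125.

221/48828125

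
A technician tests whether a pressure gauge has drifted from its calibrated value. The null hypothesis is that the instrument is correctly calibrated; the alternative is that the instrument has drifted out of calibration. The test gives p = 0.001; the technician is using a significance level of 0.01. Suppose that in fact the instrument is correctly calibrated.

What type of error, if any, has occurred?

Since p = 0.001 < α = 0.01, H₀ is rejected.
H₀ is true (actually the instrument is correctly calibrated).
Rejecting a true H₀ is a Type I error.

Type I error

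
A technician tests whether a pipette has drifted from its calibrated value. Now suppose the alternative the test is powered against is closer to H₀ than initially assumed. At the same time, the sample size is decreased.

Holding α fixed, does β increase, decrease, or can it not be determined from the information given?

It increases.

A smaller true effect puts the Ha sampling distribution closer to H₀, so more of it falls in the non-rejection region. Reducing n widens both sampling distributions, so the test has less ability to distinguish Ha from H₀. Both changes push β in the same direction.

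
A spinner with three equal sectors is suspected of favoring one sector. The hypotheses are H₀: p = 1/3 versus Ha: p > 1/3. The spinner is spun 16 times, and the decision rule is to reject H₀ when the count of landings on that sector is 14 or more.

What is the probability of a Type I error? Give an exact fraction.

Under H₀, X ~ Binomial(16, 1/3), and α = P(X ≥ 14).
Summing C(16,j)(1/3)^j(2/3)^{16−j} for j = 14,…,16 gives 19/1594323.

19/1594323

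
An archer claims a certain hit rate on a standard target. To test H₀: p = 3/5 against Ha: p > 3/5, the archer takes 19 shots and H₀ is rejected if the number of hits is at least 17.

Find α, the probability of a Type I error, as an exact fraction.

Under H₀, S ~ Binomial(19, 3/5), and α = P(S ≥ 17).
Adding the binomial terms for j = 17 through 19 with p = 3/5 yields 104216111541/19073486328125.

104216111541/19073486328125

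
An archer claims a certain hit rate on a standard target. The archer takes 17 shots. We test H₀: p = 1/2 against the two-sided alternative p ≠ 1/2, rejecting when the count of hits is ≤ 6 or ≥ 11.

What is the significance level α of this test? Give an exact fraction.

Under H₀, K ~ Binomial(17, 1/2); α is the probability of landing in either tail, P(K ≤ 6) + P(K ≥ 11).
By symmetry, α = 2·P(K ≤ 6) = 2·(1 + 17 + 136 + 680 + 2380 + 6188 + 12376)/131072 = 43556/131072 = 10889/32768.

10889/32768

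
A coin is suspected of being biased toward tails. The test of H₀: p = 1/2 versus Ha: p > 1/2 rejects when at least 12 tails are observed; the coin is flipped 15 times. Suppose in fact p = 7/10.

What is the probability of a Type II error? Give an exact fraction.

β = P(fail to reject H₀ | Ha true) = P(S ≤ 11 | p = 7/10), S ~ Binomial(15, 7/10).
Adding the binomial probabilities P(S=0)+…+P(S=11) at p = 7/10 gives 87891509014119/125000000000000.

87891509014119/125000000000000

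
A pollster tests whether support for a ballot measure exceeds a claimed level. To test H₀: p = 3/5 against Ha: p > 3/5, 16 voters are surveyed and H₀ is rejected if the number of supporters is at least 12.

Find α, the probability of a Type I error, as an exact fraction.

The Type I error probability is α = P(X ≥ 12) computed under H₀, where X ~ Binomial(16, 3/5).
Summing C(16,j)(3/5)^j(2/5)^{16−j} for j = 12,…,16 gives 1016646633/6103515625.

1016646633/6103515625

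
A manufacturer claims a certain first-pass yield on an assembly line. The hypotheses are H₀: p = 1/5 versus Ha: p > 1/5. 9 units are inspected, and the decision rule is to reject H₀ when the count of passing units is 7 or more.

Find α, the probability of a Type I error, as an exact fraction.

The Type I error probability is α = P(S ≥ 7) computed under H₀, where S ~ Binomial(9, 1/5).
P(S ≥ 7) = Σ_{j=7}^{9} C(9,j)·(1/5)^j·(4/5)^{9-j} = 613/1953125.

613/1953125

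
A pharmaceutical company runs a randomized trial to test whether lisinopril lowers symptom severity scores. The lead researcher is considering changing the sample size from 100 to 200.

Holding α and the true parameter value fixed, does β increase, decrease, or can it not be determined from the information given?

A larger sample reduces the standard error, pulling the sampling distribution under Ha further from the non-rejection region.

It decreases.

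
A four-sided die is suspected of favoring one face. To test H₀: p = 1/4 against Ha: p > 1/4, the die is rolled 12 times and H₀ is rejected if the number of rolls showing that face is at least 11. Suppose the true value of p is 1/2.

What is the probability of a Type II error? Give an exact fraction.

Under the alternative p = 1/2, K ~ Binomial(12, 1/2); β is the probability the test does not reject, P(K < 11).
Equivalently, β = 1 − P(K ≥ 11) = 4083/4096.

4083/4096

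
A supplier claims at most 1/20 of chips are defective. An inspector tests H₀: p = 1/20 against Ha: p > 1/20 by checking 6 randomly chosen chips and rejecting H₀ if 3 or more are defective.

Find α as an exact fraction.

14271/6400000

α = P(reject H₀ | H₀ true) = P(S ≥ 3 | p = 1/20), S ~ Binomial(6, 1/20).
Computing the lower-tail complement: 1 − 6385729/6400000 = 14271/6400000.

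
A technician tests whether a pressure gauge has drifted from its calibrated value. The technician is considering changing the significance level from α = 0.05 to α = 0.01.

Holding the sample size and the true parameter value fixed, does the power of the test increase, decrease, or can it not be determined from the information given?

It decreases.

Tightening α shrinks the rejection region. When Ha holds, fewer sample outcomes clear the stricter threshold, so more fall in the acceptance region.
Since power = 1 − β and β increases, power decreases.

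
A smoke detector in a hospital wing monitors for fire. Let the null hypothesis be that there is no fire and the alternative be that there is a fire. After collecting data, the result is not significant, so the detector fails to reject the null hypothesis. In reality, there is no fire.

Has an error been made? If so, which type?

No error (correct decision).

The test retained a true H₀ — the decision matches the true state.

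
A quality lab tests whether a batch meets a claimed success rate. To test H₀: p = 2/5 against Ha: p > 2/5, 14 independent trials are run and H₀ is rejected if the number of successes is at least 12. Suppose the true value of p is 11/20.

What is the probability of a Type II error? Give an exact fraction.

805268516435735481/819200000000000000

A Type II error is failing to reject when Ha holds: with p = 11/20, β = P(Y ≤ 11).
Adding the binomial probabilities P(Y=0)+…+P(Y=11) at p = 11/20 gives 805268516435735481/819200000000000000.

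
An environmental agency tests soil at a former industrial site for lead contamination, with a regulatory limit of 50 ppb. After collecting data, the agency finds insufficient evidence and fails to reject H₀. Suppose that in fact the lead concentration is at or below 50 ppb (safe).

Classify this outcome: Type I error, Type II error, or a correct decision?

Neither — the decision is correct.

The conventional null hypothesis here is that the lead concentration is at or below 50 ppb (safe).
The test retained a true H₀ — the decision matches the true state.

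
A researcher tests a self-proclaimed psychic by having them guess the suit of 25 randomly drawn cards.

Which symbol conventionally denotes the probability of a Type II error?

P(Type II error) = P(fail to reject H₀ | H₀ false) = β.

β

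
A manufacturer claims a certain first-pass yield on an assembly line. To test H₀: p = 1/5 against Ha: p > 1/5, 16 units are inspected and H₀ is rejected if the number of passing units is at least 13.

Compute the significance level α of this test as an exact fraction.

1513/6103515625

Under H₀, K ~ Binomial(16, 1/5), and α = P(K ≥ 13).
Summing C(16,j)(1/5)^j(4/5)^{16−j} for j = 13,…,16 gives 1513/6103515625.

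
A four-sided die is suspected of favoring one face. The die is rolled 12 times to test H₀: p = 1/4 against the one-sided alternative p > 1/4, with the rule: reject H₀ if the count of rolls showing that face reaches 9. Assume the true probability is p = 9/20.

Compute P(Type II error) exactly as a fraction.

790057068555953/819200000000000

β = P(fail to reject H₀ | Ha true) = P(S ≤ 8 | p = 9/20), S ~ Binomial(12, 9/20).
Summing C(12,j)·(9/20)^j·(11/20)^{12-j} for j = 0..8 gives 790057068555953/819200000000000.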